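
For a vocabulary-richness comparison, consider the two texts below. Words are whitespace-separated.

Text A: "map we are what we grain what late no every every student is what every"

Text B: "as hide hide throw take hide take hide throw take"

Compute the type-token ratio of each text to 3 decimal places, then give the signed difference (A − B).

TTR(A) = 10/15 = 0.667
TTR(B) = 4/10 = 0.400
Difference = 0.667 − 0.400 = 0.267

0.267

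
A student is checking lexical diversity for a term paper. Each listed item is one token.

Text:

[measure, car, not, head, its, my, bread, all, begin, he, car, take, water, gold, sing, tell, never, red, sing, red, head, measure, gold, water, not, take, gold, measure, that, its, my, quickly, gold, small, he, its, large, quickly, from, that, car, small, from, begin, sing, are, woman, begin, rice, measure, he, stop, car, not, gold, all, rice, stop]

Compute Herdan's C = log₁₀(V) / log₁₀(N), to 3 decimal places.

0.802

N = 58, V = 26.
log₁₀(V) = 1.414973, log₁₀(N) = 1.763428
C = 1.414973 / 1.763428 = 0.802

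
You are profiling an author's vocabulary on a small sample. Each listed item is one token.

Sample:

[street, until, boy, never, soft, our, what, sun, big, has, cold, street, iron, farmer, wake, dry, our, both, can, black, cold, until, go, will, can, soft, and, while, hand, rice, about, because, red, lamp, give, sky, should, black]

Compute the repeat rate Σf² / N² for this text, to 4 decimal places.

0.0360

Frequencies: street:2, until:2, soft:2, our:2, cold:2, can:2, black:2, boy:1, never:1, what:1, sun:1, big:1, has:1, iron:1, farmer:1, wake:1, dry:1, both:1, go:1, will:1, … (11 more, each freq 1)
Σf² = 52; N² = 1444
Repeat rate = 52 / 1444 = 0.0360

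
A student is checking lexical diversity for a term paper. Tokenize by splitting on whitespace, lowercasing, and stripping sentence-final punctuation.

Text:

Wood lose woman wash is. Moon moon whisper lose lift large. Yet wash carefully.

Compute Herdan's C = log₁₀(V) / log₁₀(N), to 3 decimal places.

N = 14, V = 11.
log₁₀(V) = 1.041393, log₁₀(N) = 1.146128
C = 1.041393 / 1.146128 = 0.909

0.909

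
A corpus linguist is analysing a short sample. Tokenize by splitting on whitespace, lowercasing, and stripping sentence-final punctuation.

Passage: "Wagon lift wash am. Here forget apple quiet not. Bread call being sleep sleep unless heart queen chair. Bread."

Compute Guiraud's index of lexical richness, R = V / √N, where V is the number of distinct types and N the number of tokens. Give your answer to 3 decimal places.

3.900

N = 19, V = 17.
√N = 4.358899
R = 17 / 4.358899 = 3.900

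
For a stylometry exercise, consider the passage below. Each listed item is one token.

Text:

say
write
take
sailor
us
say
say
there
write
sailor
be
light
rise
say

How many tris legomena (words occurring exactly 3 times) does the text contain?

Frequencies: say:4, write:2, sailor:2, take:1, us:1, there:1, be:1, light:1, rise:1
Words with frequency 3: (none)

0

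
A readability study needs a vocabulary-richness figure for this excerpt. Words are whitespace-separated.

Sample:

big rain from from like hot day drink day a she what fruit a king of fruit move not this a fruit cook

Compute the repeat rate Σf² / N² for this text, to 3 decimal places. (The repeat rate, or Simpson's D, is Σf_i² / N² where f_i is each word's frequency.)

0.074

Frequencies: a:3, fruit:3, from:2, day:2, big:1, rain:1, like:1, hot:1, drink:1, she:1, what:1, king:1, of:1, move:1, not:1, this:1, cook:1
Σf² = 39; N² = 529
Repeat rate = 39 / 529 = 0.074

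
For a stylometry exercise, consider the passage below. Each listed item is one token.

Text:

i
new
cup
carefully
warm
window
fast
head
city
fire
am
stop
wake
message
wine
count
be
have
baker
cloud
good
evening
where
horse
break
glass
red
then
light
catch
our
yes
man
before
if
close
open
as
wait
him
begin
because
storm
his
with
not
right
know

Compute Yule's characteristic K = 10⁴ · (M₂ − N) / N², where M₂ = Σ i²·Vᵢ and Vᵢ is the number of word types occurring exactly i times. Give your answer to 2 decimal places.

Frequencies: i:1, new:1, cup:1, carefully:1, warm:1, window:1, fast:1, head:1, city:1, fire:1, am:1, stop:1, wake:1, message:1, wine:1, count:1, be:1, have:1, baker:1, cloud:1, … (28 more, each freq 1)
N = 48. Frequency spectrum: V_1=48
M₂ = 1²·48 = 48
K = 10000 × (48 − 48) / 48² = 0.00

0.00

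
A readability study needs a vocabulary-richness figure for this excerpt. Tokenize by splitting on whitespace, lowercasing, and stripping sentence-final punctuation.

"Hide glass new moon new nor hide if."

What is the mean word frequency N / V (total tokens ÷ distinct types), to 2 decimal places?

1.33

N = 8 tokens, V = 6 types.
Mean frequency = N / V = 8 / 6 = 1.33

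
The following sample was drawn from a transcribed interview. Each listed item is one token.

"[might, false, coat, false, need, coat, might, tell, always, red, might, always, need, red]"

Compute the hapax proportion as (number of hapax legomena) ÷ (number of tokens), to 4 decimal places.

0.0714

Frequencies: might:3, false:2, coat:2, need:2, always:2, red:2, tell:1
Hapax count = 1; token count = 14.
Ratio = 1 / 14 = 0.0714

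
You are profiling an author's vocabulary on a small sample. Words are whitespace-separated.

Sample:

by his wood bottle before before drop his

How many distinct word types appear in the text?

6

Distinct types: {before, bottle, by, drop, his, wood}
V = 6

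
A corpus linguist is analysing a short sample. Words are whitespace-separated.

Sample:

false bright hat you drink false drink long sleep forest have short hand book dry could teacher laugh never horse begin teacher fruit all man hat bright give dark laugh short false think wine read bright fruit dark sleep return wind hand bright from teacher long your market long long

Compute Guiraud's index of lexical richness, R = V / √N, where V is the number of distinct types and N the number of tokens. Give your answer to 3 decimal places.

4.525

N = 50, V = 32.
√N = 7.071068
R = 32 / 7.071068 = 4.525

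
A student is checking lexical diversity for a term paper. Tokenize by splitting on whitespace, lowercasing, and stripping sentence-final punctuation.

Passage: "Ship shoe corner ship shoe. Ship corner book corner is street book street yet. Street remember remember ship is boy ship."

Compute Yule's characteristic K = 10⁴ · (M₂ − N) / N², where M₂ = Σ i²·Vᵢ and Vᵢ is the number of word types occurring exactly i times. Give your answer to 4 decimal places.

Frequencies: ship:5, corner:3, street:3, shoe:2, book:2, is:2, remember:2, yet:1, boy:1
N = 21. Frequency spectrum: V_1=2, V_2=4, V_3=2, V_5=1
M₂ = 1²·2 + 2²·4 + 3²·2 + 5²·1 = 61
K = 10000 × (61 − 21) / 21² = 907.0295

907.0295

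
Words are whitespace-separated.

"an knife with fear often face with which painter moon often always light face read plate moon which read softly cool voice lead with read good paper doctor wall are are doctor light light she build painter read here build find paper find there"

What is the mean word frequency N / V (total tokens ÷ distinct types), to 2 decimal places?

1.63

N = 44 tokens, V = 27 types.
Mean frequency = N / V = 44 / 27 = 1.63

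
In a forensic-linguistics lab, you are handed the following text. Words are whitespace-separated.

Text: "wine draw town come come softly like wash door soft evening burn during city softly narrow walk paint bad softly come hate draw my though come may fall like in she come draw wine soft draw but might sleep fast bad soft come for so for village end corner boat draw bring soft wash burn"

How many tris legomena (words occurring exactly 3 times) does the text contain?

1

Frequencies: come:6, draw:5, soft:4, softly:3, wine:2, like:2, wash:2, burn:2, bad:2, for:2, town:1, door:1, evening:1, during:1, city:1, narrow:1, walk:1, paint:1, hate:1, my:1, … (15 more, each freq 1)
Words with frequency 3: softly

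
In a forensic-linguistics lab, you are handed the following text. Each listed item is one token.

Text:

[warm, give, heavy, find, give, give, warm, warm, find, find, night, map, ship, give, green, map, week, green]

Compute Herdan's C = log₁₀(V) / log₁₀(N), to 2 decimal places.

0.76

N = 18, V = 9.
log₁₀(V) = 0.954243, log₁₀(N) = 1.255273
C = 0.954243 / 1.255273 = 0.76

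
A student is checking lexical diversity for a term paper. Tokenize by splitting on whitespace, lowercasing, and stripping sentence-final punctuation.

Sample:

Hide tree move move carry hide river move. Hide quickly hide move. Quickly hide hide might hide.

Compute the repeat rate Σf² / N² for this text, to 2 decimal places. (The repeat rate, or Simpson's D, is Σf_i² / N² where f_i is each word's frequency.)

Frequencies: hide:7, move:4, quickly:2, tree:1, carry:1, river:1, might:1
Σf² = 73; N² = 289
Repeat rate = 73 / 289 = 0.25

0.25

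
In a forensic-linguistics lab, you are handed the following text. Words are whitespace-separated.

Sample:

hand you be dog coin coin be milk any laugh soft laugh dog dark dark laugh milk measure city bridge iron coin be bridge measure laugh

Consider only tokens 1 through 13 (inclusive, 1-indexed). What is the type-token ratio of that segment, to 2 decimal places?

Segment tokens 1–13: hand, you, be, dog, coin, coin, be, milk, any, laugh, soft, laugh, dog
Segment N = 13, segment V = 9.
TTR = 9 / 13 = 0.69

0.69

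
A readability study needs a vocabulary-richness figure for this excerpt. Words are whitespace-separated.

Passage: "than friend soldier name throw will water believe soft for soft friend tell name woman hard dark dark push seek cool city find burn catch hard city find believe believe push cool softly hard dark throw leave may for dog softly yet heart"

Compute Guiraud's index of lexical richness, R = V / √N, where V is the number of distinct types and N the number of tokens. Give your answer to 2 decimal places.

N = 43, V = 27.
√N = 6.557439
R = 27 / 6.557439 = 4.12

4.12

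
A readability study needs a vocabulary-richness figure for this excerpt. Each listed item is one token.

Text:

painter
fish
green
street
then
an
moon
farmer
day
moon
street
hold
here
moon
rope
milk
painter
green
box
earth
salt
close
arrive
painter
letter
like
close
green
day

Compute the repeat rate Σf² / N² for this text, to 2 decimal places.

Frequencies: painter:3, green:3, moon:3, street:2, day:2, close:2, fish:1, then:1, an:1, farmer:1, hold:1, here:1, rope:1, milk:1, box:1, earth:1, salt:1, arrive:1, letter:1, like:1
Σf² = 53; N² = 841
Repeat rate = 53 / 841 = 0.06

0.06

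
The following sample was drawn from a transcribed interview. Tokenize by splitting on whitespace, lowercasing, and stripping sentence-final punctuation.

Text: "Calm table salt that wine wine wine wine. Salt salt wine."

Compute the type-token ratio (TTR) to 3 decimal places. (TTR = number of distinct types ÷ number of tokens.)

N = 11 tokens, V = 5 types.
TTR = V / N = 5 / 11 = 0.455

0.455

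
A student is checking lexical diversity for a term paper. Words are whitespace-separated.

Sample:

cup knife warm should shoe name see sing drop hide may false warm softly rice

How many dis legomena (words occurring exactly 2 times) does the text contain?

1

Frequencies: warm:2, cup:1, knife:1, should:1, shoe:1, name:1, see:1, sing:1, drop:1, hide:1, may:1, false:1, softly:1, rice:1
Words with frequency 2: warm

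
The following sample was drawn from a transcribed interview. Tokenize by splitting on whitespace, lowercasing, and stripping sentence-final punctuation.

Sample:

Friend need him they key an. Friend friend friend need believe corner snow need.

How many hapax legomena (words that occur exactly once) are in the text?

Frequencies: friend:4, need:3, him:1, they:1, key:1, an:1, believe:1, corner:1, snow:1
Hapax (freq=1): an, believe, corner, him, key, snow, they

7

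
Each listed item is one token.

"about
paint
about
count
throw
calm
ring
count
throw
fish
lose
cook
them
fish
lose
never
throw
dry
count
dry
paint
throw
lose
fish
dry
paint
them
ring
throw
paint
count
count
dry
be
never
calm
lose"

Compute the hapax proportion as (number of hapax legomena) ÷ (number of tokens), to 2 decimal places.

Frequencies: count:5, throw:5, paint:4, lose:4, dry:4, fish:3, about:2, calm:2, ring:2, them:2, never:2, cook:1, be:1
Hapax count = 2; token count = 37.
Ratio = 2 / 37 = 0.05

0.05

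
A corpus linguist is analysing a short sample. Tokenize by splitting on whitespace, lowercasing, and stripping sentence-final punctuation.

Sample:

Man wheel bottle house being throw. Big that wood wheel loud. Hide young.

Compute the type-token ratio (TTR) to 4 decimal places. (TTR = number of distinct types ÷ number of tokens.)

0.9231

N = 13 tokens, V = 12 types.
TTR = V / N = 12 / 13 = 0.9231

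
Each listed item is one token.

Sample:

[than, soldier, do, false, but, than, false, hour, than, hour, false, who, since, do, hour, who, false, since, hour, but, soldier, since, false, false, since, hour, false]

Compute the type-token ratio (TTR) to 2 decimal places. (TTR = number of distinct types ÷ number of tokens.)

0.30

N = 27 tokens, V = 8 types.
TTR = V / N = 8 / 27 = 0.30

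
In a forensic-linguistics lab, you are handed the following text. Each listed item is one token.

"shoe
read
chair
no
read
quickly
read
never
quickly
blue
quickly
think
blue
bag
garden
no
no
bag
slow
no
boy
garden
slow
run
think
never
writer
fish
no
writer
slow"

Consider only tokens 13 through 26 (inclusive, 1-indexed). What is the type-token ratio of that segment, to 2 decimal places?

Segment tokens 13–26: blue, bag, garden, no, no, bag, slow, no, boy, garden, slow, run, think, never
Segment N = 14, segment V = 9.
TTR = 9 / 14 = 0.64

0.64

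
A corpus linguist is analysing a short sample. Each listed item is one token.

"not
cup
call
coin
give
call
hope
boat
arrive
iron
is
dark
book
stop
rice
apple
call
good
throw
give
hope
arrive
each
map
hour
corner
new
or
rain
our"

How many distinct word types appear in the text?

Distinct types: {apple, arrive, boat, book, call, coin, corner, cup, dark, each, give, good, hope, hour, iron, is, map, new, not, or, our, rain, rice, stop, throw}
V = 25

25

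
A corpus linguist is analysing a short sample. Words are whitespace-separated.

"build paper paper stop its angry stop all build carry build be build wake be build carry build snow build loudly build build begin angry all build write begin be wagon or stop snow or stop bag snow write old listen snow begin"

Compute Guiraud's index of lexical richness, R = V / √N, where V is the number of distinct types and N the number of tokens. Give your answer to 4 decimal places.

N = 43, V = 18.
√N = 6.557439
R = 18 / 6.557439 = 2.7450

2.7450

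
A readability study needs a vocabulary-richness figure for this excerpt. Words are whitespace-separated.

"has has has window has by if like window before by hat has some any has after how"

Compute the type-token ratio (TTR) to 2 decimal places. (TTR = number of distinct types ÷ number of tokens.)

N = 18 tokens, V = 11 types.
TTR = V / N = 11 / 18 = 0.61

0.61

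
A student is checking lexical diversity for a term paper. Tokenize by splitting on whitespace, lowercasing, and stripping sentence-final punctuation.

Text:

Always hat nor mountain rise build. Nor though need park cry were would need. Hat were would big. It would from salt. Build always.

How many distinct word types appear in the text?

Distinct types: {always, big, build, cry, from, hat, it, mountain, need, nor, park, rise, salt, though, were, would}
V = 16

16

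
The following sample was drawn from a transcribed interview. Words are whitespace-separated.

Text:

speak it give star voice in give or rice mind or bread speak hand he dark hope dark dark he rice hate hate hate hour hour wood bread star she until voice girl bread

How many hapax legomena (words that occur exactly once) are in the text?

Frequencies: bread:3, dark:3, hate:3, speak:2, give:2, star:2, voice:2, or:2, rice:2, he:2, hour:2, it:1, in:1, mind:1, hand:1, hope:1, wood:1, she:1, until:1, girl:1
Hapax (freq=1): girl, hand, hope, in, it, mind, she, until, wood

9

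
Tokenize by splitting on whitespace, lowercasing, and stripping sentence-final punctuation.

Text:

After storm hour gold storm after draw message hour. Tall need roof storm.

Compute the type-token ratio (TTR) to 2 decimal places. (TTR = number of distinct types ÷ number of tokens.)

N = 13 tokens, V = 9 types.
TTR = V / N = 9 / 13 = 0.69

0.69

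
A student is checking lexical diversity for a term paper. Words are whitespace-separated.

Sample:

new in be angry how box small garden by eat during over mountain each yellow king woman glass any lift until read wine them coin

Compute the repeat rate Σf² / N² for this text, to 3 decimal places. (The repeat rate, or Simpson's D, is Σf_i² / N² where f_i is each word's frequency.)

0.040

Frequencies: new:1, in:1, be:1, angry:1, how:1, box:1, small:1, garden:1, by:1, eat:1, during:1, over:1, mountain:1, each:1, yellow:1, king:1, woman:1, glass:1, any:1, lift:1, … (5 more, each freq 1)
Σf² = 25; N² = 625
Repeat rate = 25 / 625 = 0.040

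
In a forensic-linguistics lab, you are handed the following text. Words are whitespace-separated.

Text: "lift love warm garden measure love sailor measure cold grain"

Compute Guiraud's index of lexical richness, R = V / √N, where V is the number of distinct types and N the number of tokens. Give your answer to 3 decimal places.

N = 10, V = 8.
√N = 3.162278
R = 8 / 3.162278 = 2.530

2.530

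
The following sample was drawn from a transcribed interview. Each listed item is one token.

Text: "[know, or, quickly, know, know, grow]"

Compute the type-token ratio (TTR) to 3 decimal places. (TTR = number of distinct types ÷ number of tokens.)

0.667

N = 6 tokens, V = 4 types.
TTR = V / N = 4 / 6 = 0.667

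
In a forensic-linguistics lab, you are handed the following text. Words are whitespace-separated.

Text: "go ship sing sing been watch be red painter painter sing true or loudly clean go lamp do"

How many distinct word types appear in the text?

Distinct types: {be, been, clean, do, go, lamp, loudly, or, painter, red, ship, sing, true, watch}
V = 14

14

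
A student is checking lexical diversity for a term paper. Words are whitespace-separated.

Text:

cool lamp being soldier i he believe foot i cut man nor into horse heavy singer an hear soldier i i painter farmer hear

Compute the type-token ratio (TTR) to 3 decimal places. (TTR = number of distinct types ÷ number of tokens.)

N = 24 tokens, V = 19 types.
TTR = V / N = 19 / 24 = 0.792

0.792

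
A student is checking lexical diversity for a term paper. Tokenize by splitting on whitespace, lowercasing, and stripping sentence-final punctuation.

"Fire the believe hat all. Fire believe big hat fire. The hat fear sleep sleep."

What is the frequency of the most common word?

Frequencies: fire:3, hat:3, the:2, believe:2, sleep:2, all:1, big:1, fear:1
Most common: 'fire' with frequency 3.

3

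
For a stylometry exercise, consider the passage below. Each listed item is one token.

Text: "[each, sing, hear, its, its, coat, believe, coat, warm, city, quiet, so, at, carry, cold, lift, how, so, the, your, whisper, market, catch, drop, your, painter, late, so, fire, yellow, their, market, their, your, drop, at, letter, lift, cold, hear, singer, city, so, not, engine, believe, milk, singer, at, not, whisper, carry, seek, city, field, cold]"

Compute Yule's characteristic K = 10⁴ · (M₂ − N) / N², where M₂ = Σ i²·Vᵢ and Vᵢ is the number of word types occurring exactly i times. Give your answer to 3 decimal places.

Frequencies: so:4, city:3, at:3, cold:3, your:3, hear:2, its:2, coat:2, believe:2, carry:2, lift:2, whisper:2, market:2, drop:2, their:2, singer:2, not:2, each:1, sing:1, warm:1, … (13 more, each freq 1)
N = 56. Frequency spectrum: V_1=16, V_2=12, V_3=4, V_4=1
M₂ = 1²·16 + 2²·12 + 3²·4 + 4²·1 = 116
K = 10000 × (116 − 56) / 56² = 191.327

191.327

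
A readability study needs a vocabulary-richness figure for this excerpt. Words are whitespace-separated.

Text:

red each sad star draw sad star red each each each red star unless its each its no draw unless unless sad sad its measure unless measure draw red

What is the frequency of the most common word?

Frequencies: each:5, red:4, sad:4, unless:4, star:3, draw:3, its:3, measure:2, no:1
Most common: 'each' with frequency 5.

5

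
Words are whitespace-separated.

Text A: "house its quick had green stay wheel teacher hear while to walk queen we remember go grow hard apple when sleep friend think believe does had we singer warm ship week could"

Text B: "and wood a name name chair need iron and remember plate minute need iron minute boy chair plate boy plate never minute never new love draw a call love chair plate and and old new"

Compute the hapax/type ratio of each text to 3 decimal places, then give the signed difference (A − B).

A: hapax=28, V=30, ratio=0.933
B: hapax=5, V=17, ratio=0.294
Difference = 0.933 − 0.294 = 0.639

0.639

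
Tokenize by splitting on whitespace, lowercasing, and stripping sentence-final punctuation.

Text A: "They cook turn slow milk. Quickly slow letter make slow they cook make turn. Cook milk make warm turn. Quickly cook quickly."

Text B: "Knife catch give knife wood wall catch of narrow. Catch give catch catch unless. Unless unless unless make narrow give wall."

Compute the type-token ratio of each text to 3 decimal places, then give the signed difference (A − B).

TTR(A) = 9/22 = 0.409
TTR(B) = 9/21 = 0.429
Difference = 0.409 − 0.429 = -0.020

-0.020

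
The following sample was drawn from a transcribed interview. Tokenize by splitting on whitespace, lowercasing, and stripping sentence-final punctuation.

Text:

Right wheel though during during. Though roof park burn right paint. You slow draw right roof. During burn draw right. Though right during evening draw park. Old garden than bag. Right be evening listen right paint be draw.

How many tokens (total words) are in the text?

Tokens: right, wheel, though, during, during, though, roof, park, burn, right, paint, you, slow, draw, right, roof, during, burn, draw, right, though, right, during, evening, draw, park, old, garden, than, bag, right, be, evening, listen, right, paint, be, draw
N = 38

38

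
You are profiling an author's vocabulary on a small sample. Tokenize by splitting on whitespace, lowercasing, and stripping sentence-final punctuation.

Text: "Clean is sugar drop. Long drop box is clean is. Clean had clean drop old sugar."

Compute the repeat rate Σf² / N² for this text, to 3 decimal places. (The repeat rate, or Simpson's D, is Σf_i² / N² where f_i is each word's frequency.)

0.164

Frequencies: clean:4, is:3, drop:3, sugar:2, long:1, box:1, had:1, old:1
Σf² = 42; N² = 256
Repeat rate = 42 / 256 = 0.164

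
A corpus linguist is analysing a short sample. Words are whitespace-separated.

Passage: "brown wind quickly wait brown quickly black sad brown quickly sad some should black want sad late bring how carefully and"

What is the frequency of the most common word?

Frequencies: brown:3, quickly:3, sad:3, black:2, wind:1, wait:1, some:1, should:1, want:1, late:1, bring:1, how:1, carefully:1, and:1
Most common: 'brown' with frequency 3.

3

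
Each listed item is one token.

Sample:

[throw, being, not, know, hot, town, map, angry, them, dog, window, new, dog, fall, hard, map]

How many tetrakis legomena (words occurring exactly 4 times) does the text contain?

0

Frequencies: map:2, dog:2, throw:1, being:1, not:1, know:1, hot:1, town:1, angry:1, them:1, window:1, new:1, fall:1, hard:1
Words with frequency 4: (none)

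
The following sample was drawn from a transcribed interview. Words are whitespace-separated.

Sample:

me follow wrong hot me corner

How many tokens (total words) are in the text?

Tokens: me, follow, wrong, hot, me, corner
N = 6

6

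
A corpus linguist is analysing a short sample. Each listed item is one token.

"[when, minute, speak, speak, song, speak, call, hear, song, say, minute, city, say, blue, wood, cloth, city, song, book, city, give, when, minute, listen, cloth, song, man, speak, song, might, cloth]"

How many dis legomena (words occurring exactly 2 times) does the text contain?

Frequencies: song:5, speak:4, minute:3, city:3, cloth:3, when:2, say:2, call:1, hear:1, blue:1, wood:1, book:1, give:1, listen:1, man:1, might:1
Words with frequency 2: say, when

2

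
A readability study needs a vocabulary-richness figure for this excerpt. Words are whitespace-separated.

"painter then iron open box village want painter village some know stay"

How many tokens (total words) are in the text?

Tokens: painter, then, iron, open, box, village, want, painter, village, some, know, stay
N = 12

12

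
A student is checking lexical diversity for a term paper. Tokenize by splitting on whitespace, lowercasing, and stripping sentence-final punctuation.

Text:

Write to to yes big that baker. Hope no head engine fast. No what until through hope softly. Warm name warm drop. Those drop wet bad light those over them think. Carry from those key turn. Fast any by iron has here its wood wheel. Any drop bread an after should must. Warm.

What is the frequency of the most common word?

3

Frequencies: warm:3, drop:3, those:3, to:2, hope:2, no:2, fast:2, any:2, write:1, yes:1, big:1, that:1, baker:1, head:1, engine:1, what:1, until:1, through:1, softly:1, name:1, … (22 more, each freq 1)
Most common: 'warm' with frequency 3.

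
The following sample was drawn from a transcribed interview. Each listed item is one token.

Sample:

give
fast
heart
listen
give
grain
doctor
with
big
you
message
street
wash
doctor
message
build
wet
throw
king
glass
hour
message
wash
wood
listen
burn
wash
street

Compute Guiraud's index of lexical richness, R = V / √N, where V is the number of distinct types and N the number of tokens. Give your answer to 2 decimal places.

N = 28, V = 20.
√N = 5.291503
R = 20 / 5.291503 = 3.78

3.78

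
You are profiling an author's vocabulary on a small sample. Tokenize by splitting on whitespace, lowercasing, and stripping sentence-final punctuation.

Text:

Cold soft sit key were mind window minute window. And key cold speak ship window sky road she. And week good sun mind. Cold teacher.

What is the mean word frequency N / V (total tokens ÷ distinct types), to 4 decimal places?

1.3889

N = 25 tokens, V = 18 types.
Mean frequency = N / V = 25 / 18 = 1.3889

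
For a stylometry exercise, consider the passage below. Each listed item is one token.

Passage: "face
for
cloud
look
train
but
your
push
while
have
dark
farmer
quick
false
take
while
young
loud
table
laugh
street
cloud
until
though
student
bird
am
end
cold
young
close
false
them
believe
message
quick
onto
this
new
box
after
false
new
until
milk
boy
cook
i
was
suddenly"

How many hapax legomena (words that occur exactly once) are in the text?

35

Frequencies: false:3, cloud:2, while:2, quick:2, young:2, until:2, new:2, face:1, for:1, look:1, train:1, but:1, your:1, push:1, have:1, dark:1, farmer:1, take:1, loud:1, table:1, … (22 more, each freq 1)
Hapax (freq=1): after, am, believe, bird, box, boy, but, close, cold, cook, dark, end, face, farmer, for, have, i, laugh, look, loud, message, milk, onto, push, street, student, suddenly, table, take, them, this, though, train, was, your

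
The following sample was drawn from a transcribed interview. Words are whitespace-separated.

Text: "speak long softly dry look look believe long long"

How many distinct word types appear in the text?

6

Distinct types: {believe, dry, long, look, softly, speak}
V = 6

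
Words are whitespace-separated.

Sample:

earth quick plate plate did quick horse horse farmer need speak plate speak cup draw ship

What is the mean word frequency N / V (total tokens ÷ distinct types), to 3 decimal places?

1.455

N = 16 tokens, V = 11 types.
Mean frequency = N / V = 16 / 11 = 1.455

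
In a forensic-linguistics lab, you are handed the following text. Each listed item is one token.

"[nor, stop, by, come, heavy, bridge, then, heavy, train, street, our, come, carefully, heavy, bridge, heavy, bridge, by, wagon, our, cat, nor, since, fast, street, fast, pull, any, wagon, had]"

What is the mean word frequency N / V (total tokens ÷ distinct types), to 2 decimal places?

1.67

N = 30 tokens, V = 18 types.
Mean frequency = N / V = 30 / 18 = 1.67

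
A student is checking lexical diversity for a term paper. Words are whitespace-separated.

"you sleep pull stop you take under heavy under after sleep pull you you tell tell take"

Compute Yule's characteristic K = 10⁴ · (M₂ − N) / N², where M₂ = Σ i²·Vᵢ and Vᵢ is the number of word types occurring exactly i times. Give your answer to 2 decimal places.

761.25

Frequencies: you:4, sleep:2, pull:2, take:2, under:2, tell:2, stop:1, heavy:1, after:1
N = 17. Frequency spectrum: V_1=3, V_2=5, V_4=1
M₂ = 1²·3 + 2²·5 + 4²·1 = 39
K = 10000 × (39 − 17) / 17² = 761.25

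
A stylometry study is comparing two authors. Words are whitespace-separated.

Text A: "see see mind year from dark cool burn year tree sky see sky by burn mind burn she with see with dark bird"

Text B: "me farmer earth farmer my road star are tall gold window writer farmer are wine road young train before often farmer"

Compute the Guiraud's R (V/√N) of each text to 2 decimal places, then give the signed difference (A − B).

-0.78

A: V=13, N=23, R=2.71
B: V=16, N=21, R=3.49
Difference = 2.71 − 3.49 = -0.78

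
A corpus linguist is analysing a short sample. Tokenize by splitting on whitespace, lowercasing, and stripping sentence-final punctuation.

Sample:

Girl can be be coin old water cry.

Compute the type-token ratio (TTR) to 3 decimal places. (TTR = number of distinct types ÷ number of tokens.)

N = 8 tokens, V = 7 types.
TTR = V / N = 7 / 8 = 0.875

0.875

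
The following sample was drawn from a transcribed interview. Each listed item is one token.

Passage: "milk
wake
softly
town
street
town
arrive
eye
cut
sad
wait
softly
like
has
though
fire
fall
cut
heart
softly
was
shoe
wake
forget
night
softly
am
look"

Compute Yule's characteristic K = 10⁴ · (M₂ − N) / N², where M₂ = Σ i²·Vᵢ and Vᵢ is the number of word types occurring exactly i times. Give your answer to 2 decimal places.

229.59

Frequencies: softly:4, wake:2, town:2, cut:2, milk:1, street:1, arrive:1, eye:1, sad:1, wait:1, like:1, has:1, though:1, fire:1, fall:1, heart:1, was:1, shoe:1, forget:1, night:1, … (2 more, each freq 1)
N = 28. Frequency spectrum: V_1=18, V_2=3, V_4=1
M₂ = 1²·18 + 2²·3 + 4²·1 = 46
K = 10000 × (46 − 28) / 28² = 229.59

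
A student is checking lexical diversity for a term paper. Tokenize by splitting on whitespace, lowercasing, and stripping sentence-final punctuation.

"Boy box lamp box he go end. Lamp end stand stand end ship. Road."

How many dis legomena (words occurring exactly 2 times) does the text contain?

Frequencies: end:3, box:2, lamp:2, stand:2, boy:1, he:1, go:1, ship:1, road:1
Words with frequency 2: box, lamp, stand

3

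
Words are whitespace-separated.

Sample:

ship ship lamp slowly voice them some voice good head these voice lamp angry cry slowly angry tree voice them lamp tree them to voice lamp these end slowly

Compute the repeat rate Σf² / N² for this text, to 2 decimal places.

Frequencies: voice:5, lamp:4, slowly:3, them:3, ship:2, these:2, angry:2, tree:2, some:1, good:1, head:1, cry:1, to:1, end:1
Σf² = 81; N² = 841
Repeat rate = 81 / 841 = 0.10

0.10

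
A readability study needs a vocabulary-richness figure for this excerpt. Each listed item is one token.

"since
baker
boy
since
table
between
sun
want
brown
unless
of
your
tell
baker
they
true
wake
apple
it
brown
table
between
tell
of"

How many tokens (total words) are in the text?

Tokens: since, baker, boy, since, table, between, sun, want, brown, unless, of, your, tell, baker, they, true, wake, apple, it, brown, table, between, tell, of
N = 24

24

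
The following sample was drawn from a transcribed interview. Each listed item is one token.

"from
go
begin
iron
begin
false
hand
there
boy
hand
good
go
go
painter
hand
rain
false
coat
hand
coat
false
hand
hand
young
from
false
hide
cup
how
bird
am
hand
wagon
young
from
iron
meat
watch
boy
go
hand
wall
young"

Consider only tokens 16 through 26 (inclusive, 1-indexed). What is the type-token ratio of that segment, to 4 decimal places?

Segment tokens 16–26: rain, false, coat, hand, coat, false, hand, hand, young, from, false
Segment N = 11, segment V = 6.
TTR = 6 / 11 = 0.5455

0.5455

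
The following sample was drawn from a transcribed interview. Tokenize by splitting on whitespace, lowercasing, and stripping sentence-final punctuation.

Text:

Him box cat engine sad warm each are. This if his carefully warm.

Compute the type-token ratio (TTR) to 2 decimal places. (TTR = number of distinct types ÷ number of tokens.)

N = 13 tokens, V = 12 types.
TTR = V / N = 12 / 13 = 0.92

0.92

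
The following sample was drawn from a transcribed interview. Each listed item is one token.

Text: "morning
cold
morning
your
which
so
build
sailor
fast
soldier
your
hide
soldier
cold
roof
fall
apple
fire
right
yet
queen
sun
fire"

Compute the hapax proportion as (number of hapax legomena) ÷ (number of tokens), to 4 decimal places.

Frequencies: morning:2, cold:2, your:2, soldier:2, fire:2, which:1, so:1, build:1, sailor:1, fast:1, hide:1, roof:1, fall:1, apple:1, right:1, yet:1, queen:1, sun:1
Hapax count = 13; token count = 23.
Ratio = 13 / 23 = 0.5652

0.5652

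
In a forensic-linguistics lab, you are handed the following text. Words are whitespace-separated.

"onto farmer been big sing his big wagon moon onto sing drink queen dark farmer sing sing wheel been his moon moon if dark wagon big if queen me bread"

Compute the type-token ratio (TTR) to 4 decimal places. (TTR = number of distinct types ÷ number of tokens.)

0.5000

N = 30 tokens, V = 15 types.
TTR = V / N = 15 / 30 = 0.5000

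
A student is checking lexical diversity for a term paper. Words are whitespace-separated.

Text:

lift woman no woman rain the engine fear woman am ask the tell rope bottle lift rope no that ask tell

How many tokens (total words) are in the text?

Tokens: lift, woman, no, woman, rain, the, engine, fear, woman, am, ask, the, tell, rope, bottle, lift, rope, no, that, ask, tell
N = 21

21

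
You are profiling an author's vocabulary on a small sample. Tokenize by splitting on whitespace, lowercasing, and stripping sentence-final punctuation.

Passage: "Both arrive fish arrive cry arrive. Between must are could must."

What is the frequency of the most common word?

3

Frequencies: arrive:3, must:2, both:1, fish:1, cry:1, between:1, are:1, could:1
Most common: 'arrive' with frequency 3.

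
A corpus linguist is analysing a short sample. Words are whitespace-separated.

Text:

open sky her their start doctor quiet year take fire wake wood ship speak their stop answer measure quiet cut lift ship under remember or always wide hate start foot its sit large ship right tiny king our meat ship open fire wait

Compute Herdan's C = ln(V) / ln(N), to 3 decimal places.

0.945

N = 43, V = 35.
ln(V) = 3.555348, ln(N) = 3.761200
C = 3.555348 / 3.761200 = 0.945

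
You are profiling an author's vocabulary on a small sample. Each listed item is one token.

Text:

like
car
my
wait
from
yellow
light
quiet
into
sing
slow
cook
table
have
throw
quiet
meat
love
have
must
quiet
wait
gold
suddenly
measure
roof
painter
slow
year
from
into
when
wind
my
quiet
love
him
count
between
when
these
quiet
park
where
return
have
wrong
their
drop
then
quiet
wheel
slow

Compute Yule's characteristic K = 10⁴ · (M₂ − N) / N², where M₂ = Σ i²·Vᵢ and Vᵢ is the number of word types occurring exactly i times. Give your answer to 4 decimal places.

192.2392

Frequencies: quiet:6, slow:3, have:3, my:2, wait:2, from:2, into:2, love:2, when:2, like:1, car:1, yellow:1, light:1, sing:1, cook:1, table:1, throw:1, meat:1, must:1, gold:1, … (18 more, each freq 1)
N = 53. Frequency spectrum: V_1=29, V_2=6, V_3=2, V_6=1
M₂ = 1²·29 + 2²·6 + 3²·2 + 6²·1 = 107
K = 10000 × (107 − 53) / 53² = 192.2392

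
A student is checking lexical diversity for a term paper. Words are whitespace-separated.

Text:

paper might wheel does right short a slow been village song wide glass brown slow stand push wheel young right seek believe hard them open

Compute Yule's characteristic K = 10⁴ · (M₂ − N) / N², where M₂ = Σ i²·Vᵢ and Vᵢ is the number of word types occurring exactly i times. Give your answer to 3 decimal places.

Frequencies: wheel:2, right:2, slow:2, paper:1, might:1, does:1, short:1, a:1, been:1, village:1, song:1, wide:1, glass:1, brown:1, stand:1, push:1, young:1, seek:1, believe:1, hard:1, … (2 more, each freq 1)
N = 25. Frequency spectrum: V_1=19, V_2=3
M₂ = 1²·19 + 2²·3 = 31
K = 10000 × (31 − 25) / 25² = 96.000

96.000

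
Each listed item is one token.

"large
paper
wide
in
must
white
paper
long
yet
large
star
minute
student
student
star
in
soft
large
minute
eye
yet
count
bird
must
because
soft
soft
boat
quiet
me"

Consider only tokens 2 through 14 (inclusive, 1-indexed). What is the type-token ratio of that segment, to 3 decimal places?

0.846

Segment tokens 2–14: paper, wide, in, must, white, paper, long, yet, large, star, minute, student, student
Segment N = 13, segment V = 11.
TTR = 11 / 13 = 0.846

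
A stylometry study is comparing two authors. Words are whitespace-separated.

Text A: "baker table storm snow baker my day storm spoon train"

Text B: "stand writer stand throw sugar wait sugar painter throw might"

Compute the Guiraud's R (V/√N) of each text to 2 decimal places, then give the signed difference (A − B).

0.32

A: V=8, N=10, R=2.53
B: V=7, N=10, R=2.21
Difference = 2.53 − 2.21 = 0.32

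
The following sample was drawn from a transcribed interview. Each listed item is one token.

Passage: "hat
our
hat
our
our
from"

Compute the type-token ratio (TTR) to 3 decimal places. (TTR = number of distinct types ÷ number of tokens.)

N = 6 tokens, V = 3 types.
TTR = V / N = 3 / 6 = 0.500

0.500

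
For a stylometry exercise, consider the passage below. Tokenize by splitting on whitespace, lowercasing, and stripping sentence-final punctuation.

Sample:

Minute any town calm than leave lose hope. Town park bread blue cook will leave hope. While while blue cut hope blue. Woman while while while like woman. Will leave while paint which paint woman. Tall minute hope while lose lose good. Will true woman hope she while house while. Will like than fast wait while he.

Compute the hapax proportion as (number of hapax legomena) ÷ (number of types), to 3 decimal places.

Frequencies: while:10, hope:5, will:4, woman:4, leave:3, lose:3, blue:3, minute:2, town:2, than:2, like:2, paint:2, any:1, calm:1, park:1, bread:1, cook:1, cut:1, which:1, tall:1, … (7 more, each freq 1)
Hapax count = 15; type count = 27.
Ratio = 15 / 27 = 0.556

0.556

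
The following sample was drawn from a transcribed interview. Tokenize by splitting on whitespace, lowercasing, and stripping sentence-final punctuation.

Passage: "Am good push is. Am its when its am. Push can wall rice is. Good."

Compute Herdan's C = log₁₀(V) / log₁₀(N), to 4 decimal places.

N = 15, V = 9.
log₁₀(V) = 0.954243, log₁₀(N) = 1.176091
C = 0.954243 / 1.176091 = 0.8114

0.8114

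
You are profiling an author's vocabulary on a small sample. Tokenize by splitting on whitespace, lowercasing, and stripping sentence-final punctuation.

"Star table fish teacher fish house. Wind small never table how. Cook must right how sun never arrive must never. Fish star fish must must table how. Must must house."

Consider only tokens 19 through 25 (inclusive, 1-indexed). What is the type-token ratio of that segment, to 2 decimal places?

Segment tokens 19–25: must, never, fish, star, fish, must, must
Segment N = 7, segment V = 4.
TTR = 4 / 7 = 0.57

0.57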